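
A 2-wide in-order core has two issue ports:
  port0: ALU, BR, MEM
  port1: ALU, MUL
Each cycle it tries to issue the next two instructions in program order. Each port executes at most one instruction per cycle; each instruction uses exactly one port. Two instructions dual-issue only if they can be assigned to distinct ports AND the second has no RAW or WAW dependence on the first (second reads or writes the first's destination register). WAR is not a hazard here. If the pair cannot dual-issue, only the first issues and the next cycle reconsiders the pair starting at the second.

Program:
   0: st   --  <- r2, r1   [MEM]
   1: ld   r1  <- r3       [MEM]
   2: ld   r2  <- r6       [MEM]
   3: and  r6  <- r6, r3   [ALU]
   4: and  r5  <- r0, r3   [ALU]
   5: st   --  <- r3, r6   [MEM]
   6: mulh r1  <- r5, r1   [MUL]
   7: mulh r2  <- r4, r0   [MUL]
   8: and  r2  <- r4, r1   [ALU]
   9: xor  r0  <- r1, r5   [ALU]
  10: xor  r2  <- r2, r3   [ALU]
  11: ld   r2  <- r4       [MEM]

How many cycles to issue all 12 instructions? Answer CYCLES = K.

  cy0 -> i0 (st.MEM) no-port MEM/MEM
  cy1 -> i1 (ld.MEM) no-port MEM/MEM
  cy2 -> i2+i3 (ld.MEM;and.ALU) 2-wide
  cy3 -> i4+i5 (and.ALU;st.MEM) 2-wide
  cy4 -> i6 (mulh.MUL) no-port MUL/MUL
  cy5 -> i7 (mulh.MUL) WAW r2
  cy6 -> i8+i9 (and.ALU;xor.ALU) 2-wide
  cy7 -> i10 (xor.ALU) WAW r2
  cy8 -> i11 (ld.MEM) tail

CYCLES = 9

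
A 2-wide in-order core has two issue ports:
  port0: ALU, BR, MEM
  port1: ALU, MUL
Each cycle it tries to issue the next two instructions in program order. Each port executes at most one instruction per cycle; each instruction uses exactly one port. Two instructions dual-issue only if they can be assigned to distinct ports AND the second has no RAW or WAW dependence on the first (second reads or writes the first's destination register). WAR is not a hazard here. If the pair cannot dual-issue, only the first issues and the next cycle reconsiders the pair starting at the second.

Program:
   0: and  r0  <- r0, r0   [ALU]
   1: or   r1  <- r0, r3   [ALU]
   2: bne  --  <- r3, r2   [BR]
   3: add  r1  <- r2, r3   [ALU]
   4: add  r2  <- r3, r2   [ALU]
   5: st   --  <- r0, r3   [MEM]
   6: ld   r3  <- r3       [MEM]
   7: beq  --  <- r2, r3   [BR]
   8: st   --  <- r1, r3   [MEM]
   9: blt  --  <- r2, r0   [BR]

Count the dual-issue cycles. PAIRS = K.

PAIRS = 2

[0] i0  and.ALU  -- RAW r0
[1] i1/i2  or.ALU bne.BR  -- 2-wide
[2] i3/i4  add.ALU add.ALU  -- 2-wide
[3] i5  st.MEM  -- no-port MEM/MEM
[4] i6  ld.MEM  -- no-port MEM/BR
[5] i7  beq.BR  -- no-port BR/MEM
[6] i8  st.MEM  -- no-port MEM/BR
[7] i9  blt.BR  -- tail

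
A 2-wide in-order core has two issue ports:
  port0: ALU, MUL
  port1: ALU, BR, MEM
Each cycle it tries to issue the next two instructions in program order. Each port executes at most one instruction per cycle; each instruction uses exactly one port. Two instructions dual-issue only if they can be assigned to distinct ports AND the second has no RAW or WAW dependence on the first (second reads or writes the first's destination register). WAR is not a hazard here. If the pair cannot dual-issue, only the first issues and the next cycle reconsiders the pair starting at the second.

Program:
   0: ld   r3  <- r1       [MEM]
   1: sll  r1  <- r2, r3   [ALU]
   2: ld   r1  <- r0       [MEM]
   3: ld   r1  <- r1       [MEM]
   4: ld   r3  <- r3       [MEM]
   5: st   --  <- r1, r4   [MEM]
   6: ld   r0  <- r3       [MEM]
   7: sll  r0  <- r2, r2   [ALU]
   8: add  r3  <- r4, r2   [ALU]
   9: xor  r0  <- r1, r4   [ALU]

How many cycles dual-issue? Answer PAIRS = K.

PAIRS = 1

#0 head=0: ld.MEM i0 RAW r3
#1 head=1: sll.ALU i1 WAW r1
#2 head=2: ld.MEM i2 no-port MEM/MEM
#3 head=3: ld.MEM i3 no-port MEM/MEM
#4 head=4: ld.MEM i4 no-port MEM/MEM
#5 head=5: st.MEM i5 no-port MEM/MEM
#6 head=6: ld.MEM i6 WAW r0
#7 head=7: sll.ALU add.ALU i7&i8 dual
#8 head=9: xor.ALU i9 tail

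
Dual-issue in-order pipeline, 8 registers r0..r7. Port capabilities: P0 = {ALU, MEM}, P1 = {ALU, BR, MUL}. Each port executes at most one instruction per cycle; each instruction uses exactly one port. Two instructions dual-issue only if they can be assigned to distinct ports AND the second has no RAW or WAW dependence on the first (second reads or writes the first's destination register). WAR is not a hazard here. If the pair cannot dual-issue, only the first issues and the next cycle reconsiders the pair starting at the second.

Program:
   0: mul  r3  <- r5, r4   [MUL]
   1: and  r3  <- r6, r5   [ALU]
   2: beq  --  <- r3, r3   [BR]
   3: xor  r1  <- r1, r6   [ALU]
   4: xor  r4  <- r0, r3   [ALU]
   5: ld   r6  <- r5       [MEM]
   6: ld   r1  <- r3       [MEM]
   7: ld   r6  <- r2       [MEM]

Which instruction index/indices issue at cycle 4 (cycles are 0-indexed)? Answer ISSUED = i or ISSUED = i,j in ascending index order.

  cy0 -> i0 (mul) WAW r3
  cy1 -> i1 (and) RAW r3
  cy2 -> i2/i3 (beq xor) pair
  cy3 -> i4/i5 (xor ld) pair
  cy4 -> i6 (ld) no-port MEM/MEM
  cy5 -> i7 (ld) tail

ISSUED = 6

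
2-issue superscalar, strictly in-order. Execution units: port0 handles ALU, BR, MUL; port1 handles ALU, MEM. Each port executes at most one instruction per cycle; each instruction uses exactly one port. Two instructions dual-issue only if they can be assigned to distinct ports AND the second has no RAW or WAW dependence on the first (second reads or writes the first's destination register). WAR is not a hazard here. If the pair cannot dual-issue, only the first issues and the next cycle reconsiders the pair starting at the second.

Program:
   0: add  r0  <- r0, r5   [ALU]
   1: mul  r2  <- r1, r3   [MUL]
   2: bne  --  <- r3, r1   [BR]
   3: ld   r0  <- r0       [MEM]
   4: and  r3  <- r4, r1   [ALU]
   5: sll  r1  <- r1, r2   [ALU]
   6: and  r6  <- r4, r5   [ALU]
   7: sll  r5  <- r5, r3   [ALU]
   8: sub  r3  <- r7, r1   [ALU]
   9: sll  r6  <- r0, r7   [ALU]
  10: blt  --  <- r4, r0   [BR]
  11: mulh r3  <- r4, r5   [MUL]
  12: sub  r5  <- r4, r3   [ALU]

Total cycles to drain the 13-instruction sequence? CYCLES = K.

CYCLES = 8

t=0 i0&i1:add+mul ; 2-wide
t=1 i2&i3:bne+ld ; 2-wide
t=2 i4&i5:and+sll ; 2-wide
t=3 i6&i7:and+sll ; 2-wide
t=4 i8&i9:sub+sll ; 2-wide
t=5 i10:blt ; no-port BR/MUL
t=6 i11:mulh ; RAW r3
t=7 i12:sub ; tail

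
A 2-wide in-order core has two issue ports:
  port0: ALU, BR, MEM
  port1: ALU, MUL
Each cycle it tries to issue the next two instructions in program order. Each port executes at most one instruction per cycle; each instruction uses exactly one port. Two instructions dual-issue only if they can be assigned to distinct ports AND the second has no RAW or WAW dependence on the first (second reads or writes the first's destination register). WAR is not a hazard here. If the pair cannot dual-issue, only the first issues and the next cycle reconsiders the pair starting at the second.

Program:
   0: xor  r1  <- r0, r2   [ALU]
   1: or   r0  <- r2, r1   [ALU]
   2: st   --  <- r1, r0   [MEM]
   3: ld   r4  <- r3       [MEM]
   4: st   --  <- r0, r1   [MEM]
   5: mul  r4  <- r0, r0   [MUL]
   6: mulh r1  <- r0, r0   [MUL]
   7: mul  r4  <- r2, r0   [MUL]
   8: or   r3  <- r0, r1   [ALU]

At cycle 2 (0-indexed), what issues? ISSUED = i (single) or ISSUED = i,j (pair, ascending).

ISSUED = 2

c0: i0 xor  RAW r1
c1: i1 or  RAW r0
c2: i2 st  no-port MEM/MEM
c3: i3 ld  no-port MEM/MEM
c4: i4&i5 st+mul  pair
c5: i6 mulh  no-port MUL/MUL
c6: i7&i8 mul+or  pair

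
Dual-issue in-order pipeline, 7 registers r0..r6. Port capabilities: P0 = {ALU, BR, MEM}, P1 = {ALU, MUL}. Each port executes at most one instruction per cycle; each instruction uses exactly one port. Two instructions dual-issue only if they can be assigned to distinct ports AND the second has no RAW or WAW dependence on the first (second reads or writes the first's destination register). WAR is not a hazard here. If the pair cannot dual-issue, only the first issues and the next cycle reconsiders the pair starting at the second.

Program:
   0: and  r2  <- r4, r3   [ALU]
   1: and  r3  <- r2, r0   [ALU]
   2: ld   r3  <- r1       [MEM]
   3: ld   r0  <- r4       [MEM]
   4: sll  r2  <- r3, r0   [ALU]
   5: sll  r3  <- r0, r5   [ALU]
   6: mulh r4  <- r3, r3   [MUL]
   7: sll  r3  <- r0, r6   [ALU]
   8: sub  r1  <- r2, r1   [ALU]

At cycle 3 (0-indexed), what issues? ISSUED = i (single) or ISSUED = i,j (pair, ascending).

ISSUED = 3

  cy0 -> i0 (and.ALU) RAW r2
  cy1 -> i1 (and.ALU) WAW r3
  cy2 -> i2 (ld.MEM) no-port MEM/MEM
  cy3 -> i3 (ld.MEM) RAW r0
  cy4 -> i4/i5 (sll.ALU sll.ALU) dual
  cy5 -> i6/i7 (mulh.MUL sll.ALU) dual
  cy6 -> i8 (sub.ALU) tail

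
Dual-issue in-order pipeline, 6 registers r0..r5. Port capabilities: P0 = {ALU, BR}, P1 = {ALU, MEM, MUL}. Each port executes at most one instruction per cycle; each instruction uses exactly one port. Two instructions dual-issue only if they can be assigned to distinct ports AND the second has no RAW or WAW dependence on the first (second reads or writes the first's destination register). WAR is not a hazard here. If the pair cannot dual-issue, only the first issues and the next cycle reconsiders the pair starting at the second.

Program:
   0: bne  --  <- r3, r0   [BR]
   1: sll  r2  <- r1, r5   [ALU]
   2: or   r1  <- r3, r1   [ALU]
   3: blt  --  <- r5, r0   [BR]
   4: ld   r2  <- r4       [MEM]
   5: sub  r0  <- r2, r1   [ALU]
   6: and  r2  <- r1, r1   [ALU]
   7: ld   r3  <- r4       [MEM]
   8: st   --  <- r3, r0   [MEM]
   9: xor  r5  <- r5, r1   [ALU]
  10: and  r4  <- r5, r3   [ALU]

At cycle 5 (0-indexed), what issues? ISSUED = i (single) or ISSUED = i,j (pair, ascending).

[0] i0+i1  bne.BR/sll.ALU  -- 2-wide
[1] i2+i3  or.ALU/blt.BR  -- 2-wide
[2] i4  ld.MEM  -- RAW r2
[3] i5+i6  sub.ALU/and.ALU  -- 2-wide
[4] i7  ld.MEM  -- no-port MEM/MEM
[5] i8+i9  st.MEM/xor.ALU  -- 2-wide
[6] i10  and.ALU  -- tail

ISSUED = 8,9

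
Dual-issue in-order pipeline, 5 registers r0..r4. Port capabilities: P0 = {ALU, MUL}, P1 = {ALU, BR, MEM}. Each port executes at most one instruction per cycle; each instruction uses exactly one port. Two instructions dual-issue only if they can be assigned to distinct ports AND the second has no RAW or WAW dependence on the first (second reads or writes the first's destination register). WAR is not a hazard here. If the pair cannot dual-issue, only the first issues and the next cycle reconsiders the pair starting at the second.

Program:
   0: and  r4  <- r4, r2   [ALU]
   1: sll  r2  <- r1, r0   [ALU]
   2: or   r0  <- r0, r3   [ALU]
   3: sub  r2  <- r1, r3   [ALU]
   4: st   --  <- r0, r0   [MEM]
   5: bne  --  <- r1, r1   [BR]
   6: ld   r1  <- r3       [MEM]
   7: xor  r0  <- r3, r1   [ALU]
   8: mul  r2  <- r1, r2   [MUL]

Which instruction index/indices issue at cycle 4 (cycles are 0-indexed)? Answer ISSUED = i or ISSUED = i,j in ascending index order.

t=0 i0/i1:and;sll ; 2-wide
t=1 i2/i3:or;sub ; 2-wide
t=2 i4:st ; no-port MEM/BR
t=3 i5:bne ; no-port BR/MEM
t=4 i6:ld ; RAW r1
t=5 i7/i8:xor;mul ; 2-wide

ISSUED = 6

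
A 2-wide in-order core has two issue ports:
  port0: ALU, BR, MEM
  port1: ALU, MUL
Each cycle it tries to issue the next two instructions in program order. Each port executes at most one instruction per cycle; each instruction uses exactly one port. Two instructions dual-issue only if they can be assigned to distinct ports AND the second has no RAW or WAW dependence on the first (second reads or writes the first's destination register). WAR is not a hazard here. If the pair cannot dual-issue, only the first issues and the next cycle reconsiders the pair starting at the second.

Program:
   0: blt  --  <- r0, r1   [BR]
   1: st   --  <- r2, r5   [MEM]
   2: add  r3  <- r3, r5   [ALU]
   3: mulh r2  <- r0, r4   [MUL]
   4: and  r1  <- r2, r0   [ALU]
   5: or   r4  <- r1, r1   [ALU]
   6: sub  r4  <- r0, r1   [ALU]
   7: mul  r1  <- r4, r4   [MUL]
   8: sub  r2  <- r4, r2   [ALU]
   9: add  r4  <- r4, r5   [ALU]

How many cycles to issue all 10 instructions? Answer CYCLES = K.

CYCLES = 8

c0: i0 blt.BR  no-port BR/MEM
c1: i1/i2 st.MEM;add.ALU  dual
c2: i3 mulh.MUL  RAW r2
c3: i4 and.ALU  RAW r1
c4: i5 or.ALU  WAW r4
c5: i6 sub.ALU  RAW r4
c6: i7/i8 mul.MUL;sub.ALU  dual
c7: i9 add.ALU  tail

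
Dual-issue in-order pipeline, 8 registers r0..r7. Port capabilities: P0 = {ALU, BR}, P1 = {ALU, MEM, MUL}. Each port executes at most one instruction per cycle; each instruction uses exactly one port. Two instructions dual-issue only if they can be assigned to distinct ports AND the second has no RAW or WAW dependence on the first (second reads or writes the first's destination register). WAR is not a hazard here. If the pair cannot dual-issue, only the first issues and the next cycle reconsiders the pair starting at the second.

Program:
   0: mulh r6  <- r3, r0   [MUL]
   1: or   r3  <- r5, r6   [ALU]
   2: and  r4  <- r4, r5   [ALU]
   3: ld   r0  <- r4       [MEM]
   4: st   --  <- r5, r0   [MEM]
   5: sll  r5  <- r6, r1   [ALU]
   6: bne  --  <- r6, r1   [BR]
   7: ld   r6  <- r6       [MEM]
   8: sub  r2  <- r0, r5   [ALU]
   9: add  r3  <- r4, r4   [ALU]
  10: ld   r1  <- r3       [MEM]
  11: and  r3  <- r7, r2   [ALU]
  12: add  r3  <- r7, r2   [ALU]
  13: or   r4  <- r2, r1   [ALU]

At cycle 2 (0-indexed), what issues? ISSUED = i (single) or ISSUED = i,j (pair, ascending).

[0] i0  mulh.MUL  -- RAW r6
[1] i1&i2  or.ALU and.ALU  -- pair
[2] i3  ld.MEM  -- no-port MEM/MEM
[3] i4&i5  st.MEM sll.ALU  -- pair
[4] i6&i7  bne.BR ld.MEM  -- pair
[5] i8&i9  sub.ALU add.ALU  -- pair
[6] i10&i11  ld.MEM and.ALU  -- pair
[7] i12&i13  add.ALU or.ALU  -- pair

ISSUED = 3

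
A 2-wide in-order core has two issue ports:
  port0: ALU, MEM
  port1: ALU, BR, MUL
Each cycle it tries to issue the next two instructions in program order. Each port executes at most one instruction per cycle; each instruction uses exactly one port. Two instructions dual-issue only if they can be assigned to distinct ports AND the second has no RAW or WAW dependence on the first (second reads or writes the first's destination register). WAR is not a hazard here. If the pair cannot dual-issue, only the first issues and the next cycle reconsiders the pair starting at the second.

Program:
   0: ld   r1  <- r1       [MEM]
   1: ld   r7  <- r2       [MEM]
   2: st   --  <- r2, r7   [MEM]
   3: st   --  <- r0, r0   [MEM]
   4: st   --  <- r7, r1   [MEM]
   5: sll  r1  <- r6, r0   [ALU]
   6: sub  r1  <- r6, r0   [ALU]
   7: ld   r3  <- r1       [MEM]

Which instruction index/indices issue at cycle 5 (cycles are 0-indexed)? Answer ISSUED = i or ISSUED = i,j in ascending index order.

ISSUED = 6

#0 head=0: ld.MEM i0 no-port MEM/MEM
#1 head=1: ld.MEM i1 no-port MEM/MEM
#2 head=2: st.MEM i2 no-port MEM/MEM
#3 head=3: st.MEM i3 no-port MEM/MEM
#4 head=4: st.MEM sll.ALU i4+i5 dual
#5 head=6: sub.ALU i6 RAW r1
#6 head=7: ld.MEM i7 tail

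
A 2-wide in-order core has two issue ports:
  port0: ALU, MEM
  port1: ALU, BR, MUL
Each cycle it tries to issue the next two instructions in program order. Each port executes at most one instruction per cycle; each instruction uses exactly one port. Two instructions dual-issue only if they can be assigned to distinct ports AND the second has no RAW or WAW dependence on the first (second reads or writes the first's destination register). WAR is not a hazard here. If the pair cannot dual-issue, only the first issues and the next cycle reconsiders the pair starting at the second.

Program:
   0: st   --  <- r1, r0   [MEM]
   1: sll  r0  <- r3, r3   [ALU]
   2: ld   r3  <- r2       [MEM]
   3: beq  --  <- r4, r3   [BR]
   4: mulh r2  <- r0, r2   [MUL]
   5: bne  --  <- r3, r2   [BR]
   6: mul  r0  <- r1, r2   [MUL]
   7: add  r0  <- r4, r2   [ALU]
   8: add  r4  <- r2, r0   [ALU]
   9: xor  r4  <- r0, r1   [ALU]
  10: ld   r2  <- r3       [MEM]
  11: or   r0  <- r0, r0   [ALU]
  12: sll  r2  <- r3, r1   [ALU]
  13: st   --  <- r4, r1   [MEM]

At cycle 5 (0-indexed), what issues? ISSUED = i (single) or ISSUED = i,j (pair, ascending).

0. st+sll @i0+i1  | 2-wide
1. ld @i2  | RAW r3
2. beq @i3  | no-port BR/MUL
3. mulh @i4  | no-port MUL/BR
4. bne @i5  | no-port BR/MUL
5. mul @i6  | WAW r0
6. add @i7  | RAW r0
7. add @i8  | WAW r4
8. xor+ld @i9+i10  | 2-wide
9. or+sll @i11+i12  | 2-wide
10. st @i13  | tail

ISSUED = 6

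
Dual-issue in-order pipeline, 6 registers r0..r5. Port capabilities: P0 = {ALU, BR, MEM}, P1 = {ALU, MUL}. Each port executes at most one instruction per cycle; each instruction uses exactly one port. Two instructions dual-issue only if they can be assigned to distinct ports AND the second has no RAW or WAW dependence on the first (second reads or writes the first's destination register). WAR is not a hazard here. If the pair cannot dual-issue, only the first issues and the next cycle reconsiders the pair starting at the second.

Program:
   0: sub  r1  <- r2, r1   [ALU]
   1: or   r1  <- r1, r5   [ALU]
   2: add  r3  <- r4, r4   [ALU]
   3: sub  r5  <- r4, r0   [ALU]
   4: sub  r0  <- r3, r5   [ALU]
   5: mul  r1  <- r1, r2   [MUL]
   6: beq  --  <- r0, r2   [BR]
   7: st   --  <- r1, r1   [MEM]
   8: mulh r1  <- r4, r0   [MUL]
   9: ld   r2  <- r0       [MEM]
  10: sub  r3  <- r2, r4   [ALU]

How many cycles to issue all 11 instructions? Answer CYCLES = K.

c0: i0 sub  RAW+WAW r1
c1: i1/i2 or+add  2-wide
c2: i3 sub  RAW r5
c3: i4/i5 sub+mul  2-wide
c4: i6 beq  no-port BR/MEM
c5: i7/i8 st+mulh  2-wide
c6: i9 ld  RAW r2
c7: i10 sub  tail

CYCLES = 8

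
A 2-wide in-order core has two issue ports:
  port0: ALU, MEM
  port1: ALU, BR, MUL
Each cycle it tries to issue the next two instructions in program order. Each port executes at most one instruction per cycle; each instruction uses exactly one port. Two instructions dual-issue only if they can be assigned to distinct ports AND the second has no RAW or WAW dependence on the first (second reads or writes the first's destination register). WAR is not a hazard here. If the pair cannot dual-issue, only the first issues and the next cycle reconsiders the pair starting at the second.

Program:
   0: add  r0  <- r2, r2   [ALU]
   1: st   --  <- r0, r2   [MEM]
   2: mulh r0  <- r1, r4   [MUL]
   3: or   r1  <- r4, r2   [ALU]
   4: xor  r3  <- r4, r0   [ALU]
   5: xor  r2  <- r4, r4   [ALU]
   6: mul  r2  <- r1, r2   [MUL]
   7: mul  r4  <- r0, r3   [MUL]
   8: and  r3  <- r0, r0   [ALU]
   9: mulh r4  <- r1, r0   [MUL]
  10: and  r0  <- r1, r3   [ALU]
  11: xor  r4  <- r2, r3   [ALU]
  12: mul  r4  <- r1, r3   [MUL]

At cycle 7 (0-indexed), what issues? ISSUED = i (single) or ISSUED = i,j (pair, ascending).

  cy0 -> i0 (add.ALU) RAW r0
  cy1 -> i1,i2 (st.MEM/mulh.MUL) dual
  cy2 -> i3,i4 (or.ALU/xor.ALU) dual
  cy3 -> i5 (xor.ALU) RAW+WAW r2
  cy4 -> i6 (mul.MUL) no-port MUL/MUL
  cy5 -> i7,i8 (mul.MUL/and.ALU) dual
  cy6 -> i9,i10 (mulh.MUL/and.ALU) dual
  cy7 -> i11 (xor.ALU) WAW r4
  cy8 -> i12 (mul.MUL) tail

ISSUED = 11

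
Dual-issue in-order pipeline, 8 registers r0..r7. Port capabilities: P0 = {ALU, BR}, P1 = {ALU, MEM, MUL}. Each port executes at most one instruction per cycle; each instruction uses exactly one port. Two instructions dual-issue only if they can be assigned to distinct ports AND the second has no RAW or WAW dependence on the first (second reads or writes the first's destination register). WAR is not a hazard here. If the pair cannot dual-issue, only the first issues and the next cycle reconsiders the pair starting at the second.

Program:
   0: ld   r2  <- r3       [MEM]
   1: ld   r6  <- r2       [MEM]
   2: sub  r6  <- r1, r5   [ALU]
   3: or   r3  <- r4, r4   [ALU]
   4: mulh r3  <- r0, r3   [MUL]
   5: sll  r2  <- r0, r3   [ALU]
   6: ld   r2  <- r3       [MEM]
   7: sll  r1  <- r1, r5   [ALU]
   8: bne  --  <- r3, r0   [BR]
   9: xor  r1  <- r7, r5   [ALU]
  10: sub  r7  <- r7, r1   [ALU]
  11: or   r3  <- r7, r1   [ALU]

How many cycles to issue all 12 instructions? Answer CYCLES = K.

c0: i0 ld  no-port MEM/MEM
c1: i1 ld  WAW r6
c2: i2+i3 sub or  2-wide
c3: i4 mulh  RAW r3
c4: i5 sll  WAW r2
c5: i6+i7 ld sll  2-wide
c6: i8+i9 bne xor  2-wide
c7: i10 sub  RAW r7
c8: i11 or  tail

CYCLES = 9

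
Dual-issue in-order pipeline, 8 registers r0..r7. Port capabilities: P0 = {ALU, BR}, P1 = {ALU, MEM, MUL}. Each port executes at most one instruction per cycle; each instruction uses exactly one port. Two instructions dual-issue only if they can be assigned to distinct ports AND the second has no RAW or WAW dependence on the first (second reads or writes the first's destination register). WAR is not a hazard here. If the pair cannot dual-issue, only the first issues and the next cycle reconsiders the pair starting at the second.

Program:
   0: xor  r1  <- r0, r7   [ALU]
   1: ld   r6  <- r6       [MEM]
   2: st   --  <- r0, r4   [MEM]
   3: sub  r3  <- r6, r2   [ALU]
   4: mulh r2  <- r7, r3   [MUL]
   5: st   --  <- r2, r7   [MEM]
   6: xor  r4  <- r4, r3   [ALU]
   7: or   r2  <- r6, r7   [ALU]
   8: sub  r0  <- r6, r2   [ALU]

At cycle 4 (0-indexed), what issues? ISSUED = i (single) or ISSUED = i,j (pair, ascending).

ISSUED = 7

c0: i0+i1 xor/ld  pair
c1: i2+i3 st/sub  pair
c2: i4 mulh  no-port MUL/MEM
c3: i5+i6 st/xor  pair
c4: i7 or  RAW r2
c5: i8 sub  tail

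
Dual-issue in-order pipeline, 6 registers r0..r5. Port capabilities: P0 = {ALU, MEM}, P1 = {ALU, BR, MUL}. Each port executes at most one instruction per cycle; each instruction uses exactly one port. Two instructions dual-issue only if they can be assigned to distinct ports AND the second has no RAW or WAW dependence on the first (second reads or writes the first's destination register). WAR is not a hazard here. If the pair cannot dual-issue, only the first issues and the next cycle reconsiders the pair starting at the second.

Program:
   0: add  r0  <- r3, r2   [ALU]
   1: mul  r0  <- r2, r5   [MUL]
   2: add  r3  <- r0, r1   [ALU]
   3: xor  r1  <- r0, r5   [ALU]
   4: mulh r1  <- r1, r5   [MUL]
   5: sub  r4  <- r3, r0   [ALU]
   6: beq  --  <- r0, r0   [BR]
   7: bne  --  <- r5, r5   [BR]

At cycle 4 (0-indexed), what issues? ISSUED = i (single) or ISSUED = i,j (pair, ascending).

ISSUED = 6

0. add.ALU @i0  | WAW r0
1. mul.MUL @i1  | RAW r0
2. add.ALU;xor.ALU @i2,i3  | dual
3. mulh.MUL;sub.ALU @i4,i5  | dual
4. beq.BR @i6  | no-port BR/BR
5. bne.BR @i7  | tail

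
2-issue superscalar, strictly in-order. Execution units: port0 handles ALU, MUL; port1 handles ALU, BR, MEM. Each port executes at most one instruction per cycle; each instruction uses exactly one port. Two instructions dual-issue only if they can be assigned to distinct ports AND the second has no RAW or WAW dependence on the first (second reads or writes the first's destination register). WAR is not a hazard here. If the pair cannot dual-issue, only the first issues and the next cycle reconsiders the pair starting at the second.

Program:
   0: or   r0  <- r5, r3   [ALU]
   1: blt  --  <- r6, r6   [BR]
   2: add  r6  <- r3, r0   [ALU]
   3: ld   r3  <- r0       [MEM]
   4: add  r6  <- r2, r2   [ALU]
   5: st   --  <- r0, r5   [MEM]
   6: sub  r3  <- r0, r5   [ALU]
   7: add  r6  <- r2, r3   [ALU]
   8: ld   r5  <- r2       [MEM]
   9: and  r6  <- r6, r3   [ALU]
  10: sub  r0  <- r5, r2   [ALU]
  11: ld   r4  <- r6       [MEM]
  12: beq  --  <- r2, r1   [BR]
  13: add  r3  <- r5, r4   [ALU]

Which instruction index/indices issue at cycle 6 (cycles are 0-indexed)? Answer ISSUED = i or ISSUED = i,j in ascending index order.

ISSUED = 11

c0: i0,i1 or+blt  dual
c1: i2,i3 add+ld  dual
c2: i4,i5 add+st  dual
c3: i6 sub  RAW r3
c4: i7,i8 add+ld  dual
c5: i9,i10 and+sub  dual
c6: i11 ld  no-port MEM/BR
c7: i12,i13 beq+add  dual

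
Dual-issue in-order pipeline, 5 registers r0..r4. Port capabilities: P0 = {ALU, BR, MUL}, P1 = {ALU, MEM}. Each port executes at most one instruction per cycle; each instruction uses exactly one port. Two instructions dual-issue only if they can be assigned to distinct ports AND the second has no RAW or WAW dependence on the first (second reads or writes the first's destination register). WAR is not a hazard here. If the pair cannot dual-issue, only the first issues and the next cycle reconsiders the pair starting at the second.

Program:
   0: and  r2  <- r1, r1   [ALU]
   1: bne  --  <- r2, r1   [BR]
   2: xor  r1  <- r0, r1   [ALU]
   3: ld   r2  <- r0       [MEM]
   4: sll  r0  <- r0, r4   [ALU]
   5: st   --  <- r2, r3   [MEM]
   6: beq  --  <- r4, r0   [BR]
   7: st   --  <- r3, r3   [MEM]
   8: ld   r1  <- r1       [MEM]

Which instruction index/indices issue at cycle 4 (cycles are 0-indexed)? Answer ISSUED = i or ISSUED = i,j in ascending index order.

0. and @i0  | RAW r2
1. bne/xor @i1+i2  | 2-wide
2. ld/sll @i3+i4  | 2-wide
3. st/beq @i5+i6  | 2-wide
4. st @i7  | no-port MEM/MEM
5. ld @i8  | tail

ISSUED = 7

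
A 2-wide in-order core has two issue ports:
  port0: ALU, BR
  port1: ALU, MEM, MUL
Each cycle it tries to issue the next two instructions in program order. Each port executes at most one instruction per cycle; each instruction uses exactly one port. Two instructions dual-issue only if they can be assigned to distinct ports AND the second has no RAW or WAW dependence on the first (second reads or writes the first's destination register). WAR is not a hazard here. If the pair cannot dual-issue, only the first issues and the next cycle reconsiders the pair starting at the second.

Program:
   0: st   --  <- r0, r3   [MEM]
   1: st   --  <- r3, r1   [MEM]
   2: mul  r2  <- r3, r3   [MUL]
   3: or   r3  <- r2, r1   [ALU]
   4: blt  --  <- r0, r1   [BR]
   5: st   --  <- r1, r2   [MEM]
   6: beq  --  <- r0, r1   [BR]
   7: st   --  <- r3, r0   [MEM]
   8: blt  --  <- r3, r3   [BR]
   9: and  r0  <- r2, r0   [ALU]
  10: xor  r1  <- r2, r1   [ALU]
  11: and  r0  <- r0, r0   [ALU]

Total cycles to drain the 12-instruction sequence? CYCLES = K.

[0] i0  st.MEM  -- no-port MEM/MEM
[1] i1  st.MEM  -- no-port MEM/MUL
[2] i2  mul.MUL  -- RAW r2
[3] i3+i4  or.ALU+blt.BR  -- 2-wide
[4] i5+i6  st.MEM+beq.BR  -- 2-wide
[5] i7+i8  st.MEM+blt.BR  -- 2-wide
[6] i9+i10  and.ALU+xor.ALU  -- 2-wide
[7] i11  and.ALU  -- tail

CYCLES = 8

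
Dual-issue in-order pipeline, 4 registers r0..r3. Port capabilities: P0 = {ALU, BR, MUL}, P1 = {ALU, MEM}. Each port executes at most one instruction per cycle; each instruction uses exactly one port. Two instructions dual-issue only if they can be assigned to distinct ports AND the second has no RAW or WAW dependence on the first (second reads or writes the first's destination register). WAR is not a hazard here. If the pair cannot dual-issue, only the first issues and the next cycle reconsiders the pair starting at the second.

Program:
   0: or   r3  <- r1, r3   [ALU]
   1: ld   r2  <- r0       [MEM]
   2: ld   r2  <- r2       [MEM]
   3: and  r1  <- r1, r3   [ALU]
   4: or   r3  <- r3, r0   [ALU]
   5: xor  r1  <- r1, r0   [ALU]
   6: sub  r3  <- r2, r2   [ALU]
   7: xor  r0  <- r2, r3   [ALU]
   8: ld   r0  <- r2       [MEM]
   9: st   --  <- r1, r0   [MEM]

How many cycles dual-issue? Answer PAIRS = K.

PAIRS = 3

0. or.ALU;ld.MEM @i0+i1  | pair
1. ld.MEM;and.ALU @i2+i3  | pair
2. or.ALU;xor.ALU @i4+i5  | pair
3. sub.ALU @i6  | RAW r3
4. xor.ALU @i7  | WAW r0
5. ld.MEM @i8  | no-port MEM/MEM
6. st.MEM @i9  | tail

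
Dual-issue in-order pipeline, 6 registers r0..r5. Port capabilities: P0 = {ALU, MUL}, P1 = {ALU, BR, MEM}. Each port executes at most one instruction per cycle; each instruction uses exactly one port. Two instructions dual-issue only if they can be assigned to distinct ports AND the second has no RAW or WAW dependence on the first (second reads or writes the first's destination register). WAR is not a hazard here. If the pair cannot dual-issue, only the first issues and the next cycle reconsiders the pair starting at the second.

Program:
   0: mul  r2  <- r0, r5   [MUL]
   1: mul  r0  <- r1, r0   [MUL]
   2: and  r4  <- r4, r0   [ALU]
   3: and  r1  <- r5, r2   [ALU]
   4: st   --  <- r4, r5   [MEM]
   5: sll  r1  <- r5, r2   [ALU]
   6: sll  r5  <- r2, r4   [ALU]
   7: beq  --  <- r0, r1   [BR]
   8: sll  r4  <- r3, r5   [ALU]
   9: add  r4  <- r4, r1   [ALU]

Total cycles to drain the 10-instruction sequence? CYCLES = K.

CYCLES = 7

c0: i0 mul.MUL  no-port MUL/MUL
c1: i1 mul.MUL  RAW r0
c2: i2+i3 and.ALU/and.ALU  pair
c3: i4+i5 st.MEM/sll.ALU  pair
c4: i6+i7 sll.ALU/beq.BR  pair
c5: i8 sll.ALU  RAW+WAW r4
c6: i9 add.ALU  tail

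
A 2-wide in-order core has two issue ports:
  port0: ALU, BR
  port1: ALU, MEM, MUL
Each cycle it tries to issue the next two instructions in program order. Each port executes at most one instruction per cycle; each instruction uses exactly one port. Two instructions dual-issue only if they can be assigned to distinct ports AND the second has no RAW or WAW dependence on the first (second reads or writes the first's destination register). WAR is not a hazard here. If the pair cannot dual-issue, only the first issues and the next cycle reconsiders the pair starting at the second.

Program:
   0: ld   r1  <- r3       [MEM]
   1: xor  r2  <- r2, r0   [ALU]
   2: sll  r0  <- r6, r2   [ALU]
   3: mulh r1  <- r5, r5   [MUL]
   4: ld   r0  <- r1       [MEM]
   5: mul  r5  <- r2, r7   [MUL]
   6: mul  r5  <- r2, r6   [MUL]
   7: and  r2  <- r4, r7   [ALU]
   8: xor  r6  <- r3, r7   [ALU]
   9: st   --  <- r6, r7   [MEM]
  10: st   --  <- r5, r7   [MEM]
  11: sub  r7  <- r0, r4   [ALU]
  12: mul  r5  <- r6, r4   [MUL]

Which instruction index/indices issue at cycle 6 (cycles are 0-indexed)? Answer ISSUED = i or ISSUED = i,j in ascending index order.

c0: i0/i1 ld.MEM/xor.ALU  2-wide
c1: i2/i3 sll.ALU/mulh.MUL  2-wide
c2: i4 ld.MEM  no-port MEM/MUL
c3: i5 mul.MUL  no-port MUL/MUL
c4: i6/i7 mul.MUL/and.ALU  2-wide
c5: i8 xor.ALU  RAW r6
c6: i9 st.MEM  no-port MEM/MEM
c7: i10/i11 st.MEM/sub.ALU  2-wide
c8: i12 mul.MUL  tail

ISSUED = 9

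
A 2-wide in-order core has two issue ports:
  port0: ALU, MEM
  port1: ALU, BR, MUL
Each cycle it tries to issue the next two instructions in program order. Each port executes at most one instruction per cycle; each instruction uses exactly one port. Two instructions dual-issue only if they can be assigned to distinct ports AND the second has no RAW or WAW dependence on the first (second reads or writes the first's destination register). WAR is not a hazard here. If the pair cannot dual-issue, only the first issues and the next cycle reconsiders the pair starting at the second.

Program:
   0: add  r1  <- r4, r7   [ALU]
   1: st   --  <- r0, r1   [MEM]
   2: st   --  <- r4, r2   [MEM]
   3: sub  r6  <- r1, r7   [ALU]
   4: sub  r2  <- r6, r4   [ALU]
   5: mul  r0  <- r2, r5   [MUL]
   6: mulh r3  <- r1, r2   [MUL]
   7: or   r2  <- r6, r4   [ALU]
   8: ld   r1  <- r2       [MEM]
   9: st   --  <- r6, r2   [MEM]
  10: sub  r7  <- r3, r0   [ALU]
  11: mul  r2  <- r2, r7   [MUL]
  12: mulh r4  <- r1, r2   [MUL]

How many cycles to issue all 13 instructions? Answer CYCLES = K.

0. add.ALU @i0  | RAW r1
1. st.MEM @i1  | no-port MEM/MEM
2. st.MEM sub.ALU @i2&i3  | 2-wide
3. sub.ALU @i4  | RAW r2
4. mul.MUL @i5  | no-port MUL/MUL
5. mulh.MUL or.ALU @i6&i7  | 2-wide
6. ld.MEM @i8  | no-port MEM/MEM
7. st.MEM sub.ALU @i9&i10  | 2-wide
8. mul.MUL @i11  | no-port MUL/MUL
9. mulh.MUL @i12  | tail

CYCLES = 10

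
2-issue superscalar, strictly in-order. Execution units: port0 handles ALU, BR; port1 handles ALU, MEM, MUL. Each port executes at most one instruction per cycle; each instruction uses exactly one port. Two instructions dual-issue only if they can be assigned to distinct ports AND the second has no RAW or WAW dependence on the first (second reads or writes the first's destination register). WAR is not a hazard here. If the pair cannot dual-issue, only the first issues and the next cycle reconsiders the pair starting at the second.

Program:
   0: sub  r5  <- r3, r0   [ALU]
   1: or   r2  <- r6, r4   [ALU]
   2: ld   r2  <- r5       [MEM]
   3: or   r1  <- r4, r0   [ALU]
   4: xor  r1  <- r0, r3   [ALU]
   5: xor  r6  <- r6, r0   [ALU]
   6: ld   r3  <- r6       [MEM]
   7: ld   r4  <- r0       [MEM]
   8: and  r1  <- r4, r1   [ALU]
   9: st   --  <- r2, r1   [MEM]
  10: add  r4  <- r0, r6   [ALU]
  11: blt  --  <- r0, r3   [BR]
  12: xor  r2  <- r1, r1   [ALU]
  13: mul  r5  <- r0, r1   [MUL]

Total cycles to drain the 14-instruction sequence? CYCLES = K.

0. sub;or @i0&i1  | pair
1. ld;or @i2&i3  | pair
2. xor;xor @i4&i5  | pair
3. ld @i6  | no-port MEM/MEM
4. ld @i7  | RAW r4
5. and @i8  | RAW r1
6. st;add @i9&i10  | pair
7. blt;xor @i11&i12  | pair
8. mul @i13  | tail

CYCLES = 9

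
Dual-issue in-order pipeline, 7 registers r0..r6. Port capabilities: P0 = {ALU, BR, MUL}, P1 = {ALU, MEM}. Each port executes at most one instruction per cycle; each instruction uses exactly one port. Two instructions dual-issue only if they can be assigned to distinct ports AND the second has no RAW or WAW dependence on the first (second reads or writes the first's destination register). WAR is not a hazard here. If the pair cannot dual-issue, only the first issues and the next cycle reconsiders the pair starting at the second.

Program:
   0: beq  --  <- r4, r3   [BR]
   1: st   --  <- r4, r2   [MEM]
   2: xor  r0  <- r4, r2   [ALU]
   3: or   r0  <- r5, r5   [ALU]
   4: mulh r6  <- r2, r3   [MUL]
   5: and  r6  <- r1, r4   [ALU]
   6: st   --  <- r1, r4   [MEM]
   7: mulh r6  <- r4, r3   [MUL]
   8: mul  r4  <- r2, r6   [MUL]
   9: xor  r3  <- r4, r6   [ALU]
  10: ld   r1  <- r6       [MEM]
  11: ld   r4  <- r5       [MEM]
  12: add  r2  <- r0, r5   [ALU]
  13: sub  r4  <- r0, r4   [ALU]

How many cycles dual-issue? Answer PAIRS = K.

PAIRS = 5

c0: i0,i1 beq.BR/st.MEM  2-wide
c1: i2 xor.ALU  WAW r0
c2: i3,i4 or.ALU/mulh.MUL  2-wide
c3: i5,i6 and.ALU/st.MEM  2-wide
c4: i7 mulh.MUL  no-port MUL/MUL
c5: i8 mul.MUL  RAW r4
c6: i9,i10 xor.ALU/ld.MEM  2-wide
c7: i11,i12 ld.MEM/add.ALU  2-wide
c8: i13 sub.ALU  tail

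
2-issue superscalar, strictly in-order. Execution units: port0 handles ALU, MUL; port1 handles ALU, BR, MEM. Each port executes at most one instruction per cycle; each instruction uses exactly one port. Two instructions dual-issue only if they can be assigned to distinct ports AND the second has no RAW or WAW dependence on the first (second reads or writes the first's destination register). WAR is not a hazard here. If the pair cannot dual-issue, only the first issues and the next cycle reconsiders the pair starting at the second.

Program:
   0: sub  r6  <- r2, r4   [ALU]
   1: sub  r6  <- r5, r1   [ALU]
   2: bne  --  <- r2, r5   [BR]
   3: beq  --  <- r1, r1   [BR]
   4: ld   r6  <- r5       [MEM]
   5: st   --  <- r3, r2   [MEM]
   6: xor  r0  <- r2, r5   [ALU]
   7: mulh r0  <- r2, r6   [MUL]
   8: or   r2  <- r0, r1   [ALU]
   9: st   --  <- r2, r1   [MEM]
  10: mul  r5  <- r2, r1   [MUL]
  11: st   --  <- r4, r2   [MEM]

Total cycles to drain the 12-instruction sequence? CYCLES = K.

CYCLES = 9

  cy0 -> i0 (sub.ALU) WAW r6
  cy1 -> i1+i2 (sub.ALU+bne.BR) dual
  cy2 -> i3 (beq.BR) no-port BR/MEM
  cy3 -> i4 (ld.MEM) no-port MEM/MEM
  cy4 -> i5+i6 (st.MEM+xor.ALU) dual
  cy5 -> i7 (mulh.MUL) RAW r0
  cy6 -> i8 (or.ALU) RAW r2
  cy7 -> i9+i10 (st.MEM+mul.MUL) dual
  cy8 -> i11 (st.MEM) tail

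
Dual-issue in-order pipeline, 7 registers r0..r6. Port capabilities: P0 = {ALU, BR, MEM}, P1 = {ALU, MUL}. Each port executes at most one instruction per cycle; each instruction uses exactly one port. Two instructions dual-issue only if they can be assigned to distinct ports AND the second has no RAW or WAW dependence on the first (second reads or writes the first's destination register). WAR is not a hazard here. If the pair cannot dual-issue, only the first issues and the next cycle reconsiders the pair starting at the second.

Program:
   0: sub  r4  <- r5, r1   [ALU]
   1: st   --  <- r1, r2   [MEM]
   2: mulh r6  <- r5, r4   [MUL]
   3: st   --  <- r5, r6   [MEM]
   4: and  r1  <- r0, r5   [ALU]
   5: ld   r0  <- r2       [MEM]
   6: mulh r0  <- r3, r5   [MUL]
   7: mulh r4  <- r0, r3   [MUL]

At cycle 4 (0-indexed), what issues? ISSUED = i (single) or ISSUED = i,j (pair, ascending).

ISSUED = 6

#0 head=0: sub.ALU st.MEM i0+i1 pair
#1 head=2: mulh.MUL i2 RAW r6
#2 head=3: st.MEM and.ALU i3+i4 pair
#3 head=5: ld.MEM i5 WAW r0
#4 head=6: mulh.MUL i6 no-port MUL/MUL
#5 head=7: mulh.MUL i7 tail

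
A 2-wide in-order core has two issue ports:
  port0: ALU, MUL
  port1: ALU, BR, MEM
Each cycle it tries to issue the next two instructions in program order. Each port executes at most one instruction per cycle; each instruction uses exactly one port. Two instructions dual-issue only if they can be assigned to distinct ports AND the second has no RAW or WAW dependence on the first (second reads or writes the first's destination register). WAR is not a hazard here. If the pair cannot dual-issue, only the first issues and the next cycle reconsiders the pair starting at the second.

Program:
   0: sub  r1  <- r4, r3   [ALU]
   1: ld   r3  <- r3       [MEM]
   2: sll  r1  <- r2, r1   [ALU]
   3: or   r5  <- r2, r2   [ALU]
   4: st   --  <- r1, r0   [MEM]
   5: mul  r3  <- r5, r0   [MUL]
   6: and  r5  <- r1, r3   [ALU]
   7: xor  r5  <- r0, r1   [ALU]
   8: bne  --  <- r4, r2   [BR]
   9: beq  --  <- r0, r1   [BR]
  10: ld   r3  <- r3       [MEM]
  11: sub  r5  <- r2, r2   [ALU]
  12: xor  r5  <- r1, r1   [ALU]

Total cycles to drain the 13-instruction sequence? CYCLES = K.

[0] i0+i1  sub;ld  -- pair
[1] i2+i3  sll;or  -- pair
[2] i4+i5  st;mul  -- pair
[3] i6  and  -- WAW r5
[4] i7+i8  xor;bne  -- pair
[5] i9  beq  -- no-port BR/MEM
[6] i10+i11  ld;sub  -- pair
[7] i12  xor  -- tail

CYCLES = 8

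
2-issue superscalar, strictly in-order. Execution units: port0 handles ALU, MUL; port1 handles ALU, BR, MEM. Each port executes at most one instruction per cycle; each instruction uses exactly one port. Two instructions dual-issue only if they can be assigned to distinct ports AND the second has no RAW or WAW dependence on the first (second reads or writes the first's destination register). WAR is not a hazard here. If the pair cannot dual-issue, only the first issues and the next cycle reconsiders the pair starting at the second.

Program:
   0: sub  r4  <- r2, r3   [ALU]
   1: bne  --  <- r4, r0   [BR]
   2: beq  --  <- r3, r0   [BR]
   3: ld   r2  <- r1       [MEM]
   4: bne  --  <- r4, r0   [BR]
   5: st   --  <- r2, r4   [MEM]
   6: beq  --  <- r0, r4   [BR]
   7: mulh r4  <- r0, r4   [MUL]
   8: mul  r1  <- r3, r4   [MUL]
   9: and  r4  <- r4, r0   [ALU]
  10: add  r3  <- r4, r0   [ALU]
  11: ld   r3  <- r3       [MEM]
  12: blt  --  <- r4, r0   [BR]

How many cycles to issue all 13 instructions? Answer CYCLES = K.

#0 head=0: sub i0 RAW r4
#1 head=1: bne i1 no-port BR/BR
#2 head=2: beq i2 no-port BR/MEM
#3 head=3: ld i3 no-port MEM/BR
#4 head=4: bne i4 no-port BR/MEM
#5 head=5: st i5 no-port MEM/BR
#6 head=6: beq/mulh i6&i7 dual
#7 head=8: mul/and i8&i9 dual
#8 head=10: add i10 RAW+WAW r3
#9 head=11: ld i11 no-port MEM/BR
#10 head=12: blt i12 tail

CYCLES = 11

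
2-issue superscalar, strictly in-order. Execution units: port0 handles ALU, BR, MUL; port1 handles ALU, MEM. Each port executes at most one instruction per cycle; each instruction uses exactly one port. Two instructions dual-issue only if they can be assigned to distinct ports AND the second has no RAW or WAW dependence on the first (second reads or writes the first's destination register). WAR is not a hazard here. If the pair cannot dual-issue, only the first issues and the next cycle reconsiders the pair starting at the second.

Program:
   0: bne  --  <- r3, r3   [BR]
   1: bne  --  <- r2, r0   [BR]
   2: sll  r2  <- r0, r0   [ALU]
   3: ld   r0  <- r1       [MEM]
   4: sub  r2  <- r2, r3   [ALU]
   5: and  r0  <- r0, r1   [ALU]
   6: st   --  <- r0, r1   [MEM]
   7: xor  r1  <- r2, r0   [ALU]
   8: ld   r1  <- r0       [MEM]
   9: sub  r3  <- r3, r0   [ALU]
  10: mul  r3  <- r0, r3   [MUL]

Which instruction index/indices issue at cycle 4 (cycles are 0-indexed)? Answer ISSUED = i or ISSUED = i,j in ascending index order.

ISSUED = 6,7

#0 head=0: bne.BR i0 no-port BR/BR
#1 head=1: bne.BR sll.ALU i1/i2 pair
#2 head=3: ld.MEM sub.ALU i3/i4 pair
#3 head=5: and.ALU i5 RAW r0
#4 head=6: st.MEM xor.ALU i6/i7 pair
#5 head=8: ld.MEM sub.ALU i8/i9 pair
#6 head=10: mul.MUL i10 tail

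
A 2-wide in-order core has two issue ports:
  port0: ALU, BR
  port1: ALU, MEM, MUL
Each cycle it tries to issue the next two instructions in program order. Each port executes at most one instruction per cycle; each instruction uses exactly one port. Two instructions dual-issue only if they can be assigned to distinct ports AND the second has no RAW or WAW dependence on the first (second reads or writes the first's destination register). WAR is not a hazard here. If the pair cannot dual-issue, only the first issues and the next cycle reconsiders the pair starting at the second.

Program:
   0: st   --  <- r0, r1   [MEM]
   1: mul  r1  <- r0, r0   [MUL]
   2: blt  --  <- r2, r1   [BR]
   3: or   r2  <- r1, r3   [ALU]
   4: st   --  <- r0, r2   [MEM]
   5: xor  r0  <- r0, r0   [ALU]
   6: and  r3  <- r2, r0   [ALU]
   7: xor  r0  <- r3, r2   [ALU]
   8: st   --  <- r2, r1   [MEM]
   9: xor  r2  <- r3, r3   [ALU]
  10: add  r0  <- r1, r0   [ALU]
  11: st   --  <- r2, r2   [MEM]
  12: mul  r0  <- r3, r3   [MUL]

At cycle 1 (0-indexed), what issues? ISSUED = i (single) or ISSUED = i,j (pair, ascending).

ISSUED = 1

  cy0 -> i0 (st.MEM) no-port MEM/MUL
  cy1 -> i1 (mul.MUL) RAW r1
  cy2 -> i2&i3 (blt.BR/or.ALU) pair
  cy3 -> i4&i5 (st.MEM/xor.ALU) pair
  cy4 -> i6 (and.ALU) RAW r3
  cy5 -> i7&i8 (xor.ALU/st.MEM) pair
  cy6 -> i9&i10 (xor.ALU/add.ALU) pair
  cy7 -> i11 (st.MEM) no-port MEM/MUL
  cy8 -> i12 (mul.MUL) tail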